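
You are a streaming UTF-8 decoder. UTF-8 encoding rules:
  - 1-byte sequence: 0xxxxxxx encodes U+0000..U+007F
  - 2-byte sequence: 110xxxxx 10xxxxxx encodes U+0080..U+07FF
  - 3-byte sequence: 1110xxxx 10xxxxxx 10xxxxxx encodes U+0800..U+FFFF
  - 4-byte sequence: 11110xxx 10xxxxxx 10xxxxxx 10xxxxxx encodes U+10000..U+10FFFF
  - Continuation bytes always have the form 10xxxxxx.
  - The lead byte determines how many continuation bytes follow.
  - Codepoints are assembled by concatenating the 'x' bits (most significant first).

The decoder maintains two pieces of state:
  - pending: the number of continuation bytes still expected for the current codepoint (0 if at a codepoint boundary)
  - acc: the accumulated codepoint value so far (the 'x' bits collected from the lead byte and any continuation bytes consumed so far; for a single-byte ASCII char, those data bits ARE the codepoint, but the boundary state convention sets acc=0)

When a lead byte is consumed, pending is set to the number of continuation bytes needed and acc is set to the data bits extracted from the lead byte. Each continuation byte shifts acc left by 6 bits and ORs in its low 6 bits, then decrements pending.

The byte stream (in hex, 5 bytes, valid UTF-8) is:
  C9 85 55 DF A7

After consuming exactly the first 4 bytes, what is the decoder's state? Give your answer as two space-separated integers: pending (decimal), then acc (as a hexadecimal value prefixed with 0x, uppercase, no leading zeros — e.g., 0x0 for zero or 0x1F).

Byte[0]=C9: 2-byte lead. pending=1, acc=0x9
Byte[1]=85: continuation. acc=(acc<<6)|0x05=0x245, pending=0
Byte[2]=55: 1-byte. pending=0, acc=0x0
Byte[3]=DF: 2-byte lead. pending=1, acc=0x1F

Answer: 1 0x1F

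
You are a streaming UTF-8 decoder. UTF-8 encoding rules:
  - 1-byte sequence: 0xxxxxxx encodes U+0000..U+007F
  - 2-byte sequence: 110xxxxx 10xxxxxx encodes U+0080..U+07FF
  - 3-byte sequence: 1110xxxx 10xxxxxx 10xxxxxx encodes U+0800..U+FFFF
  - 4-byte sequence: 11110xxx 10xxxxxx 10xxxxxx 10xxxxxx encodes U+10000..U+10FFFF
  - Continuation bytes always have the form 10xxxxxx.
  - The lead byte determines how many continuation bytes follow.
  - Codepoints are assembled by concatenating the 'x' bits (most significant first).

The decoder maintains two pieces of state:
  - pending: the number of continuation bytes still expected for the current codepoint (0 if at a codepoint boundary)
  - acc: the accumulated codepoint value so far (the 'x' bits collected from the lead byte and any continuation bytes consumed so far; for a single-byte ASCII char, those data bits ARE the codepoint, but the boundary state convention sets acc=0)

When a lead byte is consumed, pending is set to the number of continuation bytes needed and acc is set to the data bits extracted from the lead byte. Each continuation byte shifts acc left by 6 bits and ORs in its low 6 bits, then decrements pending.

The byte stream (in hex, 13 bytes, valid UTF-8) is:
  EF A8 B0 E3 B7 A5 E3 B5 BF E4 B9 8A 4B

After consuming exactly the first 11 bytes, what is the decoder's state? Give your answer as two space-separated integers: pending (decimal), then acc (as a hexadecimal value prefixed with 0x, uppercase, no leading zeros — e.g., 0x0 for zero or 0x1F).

Byte[0]=EF: 3-byte lead. pending=2, acc=0xF
Byte[1]=A8: continuation. acc=(acc<<6)|0x28=0x3E8, pending=1
Byte[2]=B0: continuation. acc=(acc<<6)|0x30=0xFA30, pending=0
Byte[3]=E3: 3-byte lead. pending=2, acc=0x3
Byte[4]=B7: continuation. acc=(acc<<6)|0x37=0xF7, pending=1
Byte[5]=A5: continuation. acc=(acc<<6)|0x25=0x3DE5, pending=0
Byte[6]=E3: 3-byte lead. pending=2, acc=0x3
Byte[7]=B5: continuation. acc=(acc<<6)|0x35=0xF5, pending=1
Byte[8]=BF: continuation. acc=(acc<<6)|0x3F=0x3D7F, pending=0
Byte[9]=E4: 3-byte lead. pending=2, acc=0x4
Byte[10]=B9: continuation. acc=(acc<<6)|0x39=0x139, pending=1

Answer: 1 0x139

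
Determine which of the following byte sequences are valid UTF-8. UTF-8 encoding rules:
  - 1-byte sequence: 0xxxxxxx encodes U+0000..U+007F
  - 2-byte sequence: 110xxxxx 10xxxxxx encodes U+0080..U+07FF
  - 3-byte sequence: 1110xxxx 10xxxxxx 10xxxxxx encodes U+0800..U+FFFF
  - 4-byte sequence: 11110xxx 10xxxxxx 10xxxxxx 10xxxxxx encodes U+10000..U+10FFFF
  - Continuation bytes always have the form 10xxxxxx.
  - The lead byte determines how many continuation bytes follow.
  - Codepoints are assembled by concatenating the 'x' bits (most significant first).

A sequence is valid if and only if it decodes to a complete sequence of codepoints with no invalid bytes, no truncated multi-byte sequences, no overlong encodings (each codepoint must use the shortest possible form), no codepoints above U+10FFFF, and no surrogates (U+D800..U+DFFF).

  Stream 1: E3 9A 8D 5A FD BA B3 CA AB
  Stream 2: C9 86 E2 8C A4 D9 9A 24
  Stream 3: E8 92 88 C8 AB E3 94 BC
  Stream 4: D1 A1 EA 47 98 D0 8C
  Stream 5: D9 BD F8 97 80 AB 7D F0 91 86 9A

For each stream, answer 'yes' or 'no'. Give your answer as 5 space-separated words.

Answer: no yes yes no no

Derivation:
Stream 1: error at byte offset 4. INVALID
Stream 2: decodes cleanly. VALID
Stream 3: decodes cleanly. VALID
Stream 4: error at byte offset 3. INVALID
Stream 5: error at byte offset 2. INVALID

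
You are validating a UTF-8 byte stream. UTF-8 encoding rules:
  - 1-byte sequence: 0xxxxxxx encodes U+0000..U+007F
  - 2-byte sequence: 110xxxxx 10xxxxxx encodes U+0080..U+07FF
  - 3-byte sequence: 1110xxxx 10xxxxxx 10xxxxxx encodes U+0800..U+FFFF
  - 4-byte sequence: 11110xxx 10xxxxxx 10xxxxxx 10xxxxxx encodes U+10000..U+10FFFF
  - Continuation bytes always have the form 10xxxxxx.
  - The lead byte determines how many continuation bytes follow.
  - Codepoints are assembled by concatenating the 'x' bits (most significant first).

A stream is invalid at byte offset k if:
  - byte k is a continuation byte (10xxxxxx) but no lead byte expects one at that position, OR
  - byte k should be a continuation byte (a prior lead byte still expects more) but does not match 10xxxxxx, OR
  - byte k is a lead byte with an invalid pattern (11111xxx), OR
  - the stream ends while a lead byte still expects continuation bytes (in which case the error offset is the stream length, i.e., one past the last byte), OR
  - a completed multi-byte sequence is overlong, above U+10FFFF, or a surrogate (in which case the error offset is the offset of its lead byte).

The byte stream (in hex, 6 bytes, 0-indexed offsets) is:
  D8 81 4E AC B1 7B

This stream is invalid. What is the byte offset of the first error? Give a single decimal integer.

Answer: 3

Derivation:
Byte[0]=D8: 2-byte lead, need 1 cont bytes. acc=0x18
Byte[1]=81: continuation. acc=(acc<<6)|0x01=0x601
Completed: cp=U+0601 (starts at byte 0)
Byte[2]=4E: 1-byte ASCII. cp=U+004E
Byte[3]=AC: INVALID lead byte (not 0xxx/110x/1110/11110)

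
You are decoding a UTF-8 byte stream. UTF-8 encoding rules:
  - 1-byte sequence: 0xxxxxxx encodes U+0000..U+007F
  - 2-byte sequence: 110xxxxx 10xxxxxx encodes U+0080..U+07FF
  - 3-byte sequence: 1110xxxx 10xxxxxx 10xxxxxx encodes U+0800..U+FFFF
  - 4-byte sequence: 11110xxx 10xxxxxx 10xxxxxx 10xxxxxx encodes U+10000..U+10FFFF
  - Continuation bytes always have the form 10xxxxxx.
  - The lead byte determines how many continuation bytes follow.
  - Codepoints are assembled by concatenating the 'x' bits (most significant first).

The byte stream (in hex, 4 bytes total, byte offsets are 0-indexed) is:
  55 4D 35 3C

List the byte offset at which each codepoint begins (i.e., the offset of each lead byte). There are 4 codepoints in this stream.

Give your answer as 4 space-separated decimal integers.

Byte[0]=55: 1-byte ASCII. cp=U+0055
Byte[1]=4D: 1-byte ASCII. cp=U+004D
Byte[2]=35: 1-byte ASCII. cp=U+0035
Byte[3]=3C: 1-byte ASCII. cp=U+003C

Answer: 0 1 2 3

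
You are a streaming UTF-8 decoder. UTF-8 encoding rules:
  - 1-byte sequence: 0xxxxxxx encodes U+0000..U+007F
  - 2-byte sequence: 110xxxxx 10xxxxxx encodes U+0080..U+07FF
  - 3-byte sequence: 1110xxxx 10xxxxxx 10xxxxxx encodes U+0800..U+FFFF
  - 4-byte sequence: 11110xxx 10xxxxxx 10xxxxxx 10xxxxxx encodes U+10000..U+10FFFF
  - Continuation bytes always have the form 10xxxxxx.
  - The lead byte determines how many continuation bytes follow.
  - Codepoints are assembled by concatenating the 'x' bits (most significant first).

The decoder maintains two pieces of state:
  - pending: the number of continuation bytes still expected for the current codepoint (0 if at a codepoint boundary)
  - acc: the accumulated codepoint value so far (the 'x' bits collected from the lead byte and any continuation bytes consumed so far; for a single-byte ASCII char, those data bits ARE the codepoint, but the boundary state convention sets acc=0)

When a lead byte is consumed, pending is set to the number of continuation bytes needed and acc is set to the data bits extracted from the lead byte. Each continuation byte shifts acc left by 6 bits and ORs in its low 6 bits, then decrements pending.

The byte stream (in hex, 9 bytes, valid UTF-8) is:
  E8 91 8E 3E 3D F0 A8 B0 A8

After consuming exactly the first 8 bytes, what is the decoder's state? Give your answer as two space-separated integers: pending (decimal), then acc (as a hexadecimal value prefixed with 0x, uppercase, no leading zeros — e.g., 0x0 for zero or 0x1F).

Byte[0]=E8: 3-byte lead. pending=2, acc=0x8
Byte[1]=91: continuation. acc=(acc<<6)|0x11=0x211, pending=1
Byte[2]=8E: continuation. acc=(acc<<6)|0x0E=0x844E, pending=0
Byte[3]=3E: 1-byte. pending=0, acc=0x0
Byte[4]=3D: 1-byte. pending=0, acc=0x0
Byte[5]=F0: 4-byte lead. pending=3, acc=0x0
Byte[6]=A8: continuation. acc=(acc<<6)|0x28=0x28, pending=2
Byte[7]=B0: continuation. acc=(acc<<6)|0x30=0xA30, pending=1

Answer: 1 0xA30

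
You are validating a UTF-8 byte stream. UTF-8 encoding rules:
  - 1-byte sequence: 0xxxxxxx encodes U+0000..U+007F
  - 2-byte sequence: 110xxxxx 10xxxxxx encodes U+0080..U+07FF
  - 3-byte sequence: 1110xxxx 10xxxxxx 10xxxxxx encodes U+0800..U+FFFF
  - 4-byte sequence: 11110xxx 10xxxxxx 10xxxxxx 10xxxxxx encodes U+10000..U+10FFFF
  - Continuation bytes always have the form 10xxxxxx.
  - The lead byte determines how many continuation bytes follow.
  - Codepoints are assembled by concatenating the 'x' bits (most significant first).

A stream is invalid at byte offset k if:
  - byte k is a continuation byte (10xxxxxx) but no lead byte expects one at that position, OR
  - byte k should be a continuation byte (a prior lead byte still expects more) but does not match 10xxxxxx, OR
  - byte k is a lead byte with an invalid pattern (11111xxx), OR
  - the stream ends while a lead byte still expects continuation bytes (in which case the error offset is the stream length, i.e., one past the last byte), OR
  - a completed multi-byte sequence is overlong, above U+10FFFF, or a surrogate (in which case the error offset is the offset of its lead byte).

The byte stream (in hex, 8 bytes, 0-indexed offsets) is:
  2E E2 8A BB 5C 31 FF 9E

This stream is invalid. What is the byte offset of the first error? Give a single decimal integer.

Answer: 6

Derivation:
Byte[0]=2E: 1-byte ASCII. cp=U+002E
Byte[1]=E2: 3-byte lead, need 2 cont bytes. acc=0x2
Byte[2]=8A: continuation. acc=(acc<<6)|0x0A=0x8A
Byte[3]=BB: continuation. acc=(acc<<6)|0x3B=0x22BB
Completed: cp=U+22BB (starts at byte 1)
Byte[4]=5C: 1-byte ASCII. cp=U+005C
Byte[5]=31: 1-byte ASCII. cp=U+0031
Byte[6]=FF: INVALID lead byte (not 0xxx/110x/1110/11110)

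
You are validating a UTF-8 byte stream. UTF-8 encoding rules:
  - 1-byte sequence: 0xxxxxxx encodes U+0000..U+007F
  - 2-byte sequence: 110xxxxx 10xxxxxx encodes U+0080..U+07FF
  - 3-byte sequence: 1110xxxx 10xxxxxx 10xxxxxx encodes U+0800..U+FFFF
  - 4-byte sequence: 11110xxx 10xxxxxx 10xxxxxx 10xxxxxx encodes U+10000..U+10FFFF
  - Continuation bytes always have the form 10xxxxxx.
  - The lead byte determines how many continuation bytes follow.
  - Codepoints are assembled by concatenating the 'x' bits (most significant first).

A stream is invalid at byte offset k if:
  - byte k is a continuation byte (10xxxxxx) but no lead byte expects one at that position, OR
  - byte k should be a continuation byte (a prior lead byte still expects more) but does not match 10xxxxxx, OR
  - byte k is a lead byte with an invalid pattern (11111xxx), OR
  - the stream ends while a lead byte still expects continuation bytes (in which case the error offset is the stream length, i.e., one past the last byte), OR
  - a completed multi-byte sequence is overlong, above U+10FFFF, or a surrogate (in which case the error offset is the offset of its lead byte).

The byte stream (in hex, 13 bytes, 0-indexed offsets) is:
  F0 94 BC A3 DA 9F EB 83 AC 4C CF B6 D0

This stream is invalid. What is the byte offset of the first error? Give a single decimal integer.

Answer: 13

Derivation:
Byte[0]=F0: 4-byte lead, need 3 cont bytes. acc=0x0
Byte[1]=94: continuation. acc=(acc<<6)|0x14=0x14
Byte[2]=BC: continuation. acc=(acc<<6)|0x3C=0x53C
Byte[3]=A3: continuation. acc=(acc<<6)|0x23=0x14F23
Completed: cp=U+14F23 (starts at byte 0)
Byte[4]=DA: 2-byte lead, need 1 cont bytes. acc=0x1A
Byte[5]=9F: continuation. acc=(acc<<6)|0x1F=0x69F
Completed: cp=U+069F (starts at byte 4)
Byte[6]=EB: 3-byte lead, need 2 cont bytes. acc=0xB
Byte[7]=83: continuation. acc=(acc<<6)|0x03=0x2C3
Byte[8]=AC: continuation. acc=(acc<<6)|0x2C=0xB0EC
Completed: cp=U+B0EC (starts at byte 6)
Byte[9]=4C: 1-byte ASCII. cp=U+004C
Byte[10]=CF: 2-byte lead, need 1 cont bytes. acc=0xF
Byte[11]=B6: continuation. acc=(acc<<6)|0x36=0x3F6
Completed: cp=U+03F6 (starts at byte 10)
Byte[12]=D0: 2-byte lead, need 1 cont bytes. acc=0x10
Byte[13]: stream ended, expected continuation. INVALID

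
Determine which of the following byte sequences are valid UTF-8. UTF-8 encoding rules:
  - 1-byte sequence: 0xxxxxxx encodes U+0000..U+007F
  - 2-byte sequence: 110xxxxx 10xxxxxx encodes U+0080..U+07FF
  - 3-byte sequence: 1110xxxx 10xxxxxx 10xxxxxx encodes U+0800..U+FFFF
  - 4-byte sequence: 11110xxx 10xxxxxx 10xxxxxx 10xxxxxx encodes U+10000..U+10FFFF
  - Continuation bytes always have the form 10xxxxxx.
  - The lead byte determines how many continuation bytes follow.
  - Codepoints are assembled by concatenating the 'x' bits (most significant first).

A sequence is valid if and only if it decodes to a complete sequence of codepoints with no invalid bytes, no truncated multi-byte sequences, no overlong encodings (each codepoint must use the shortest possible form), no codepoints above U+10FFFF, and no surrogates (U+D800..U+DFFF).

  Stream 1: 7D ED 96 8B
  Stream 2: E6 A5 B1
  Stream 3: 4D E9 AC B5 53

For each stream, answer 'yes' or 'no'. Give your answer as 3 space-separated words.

Answer: yes yes yes

Derivation:
Stream 1: decodes cleanly. VALID
Stream 2: decodes cleanly. VALID
Stream 3: decodes cleanly. VALID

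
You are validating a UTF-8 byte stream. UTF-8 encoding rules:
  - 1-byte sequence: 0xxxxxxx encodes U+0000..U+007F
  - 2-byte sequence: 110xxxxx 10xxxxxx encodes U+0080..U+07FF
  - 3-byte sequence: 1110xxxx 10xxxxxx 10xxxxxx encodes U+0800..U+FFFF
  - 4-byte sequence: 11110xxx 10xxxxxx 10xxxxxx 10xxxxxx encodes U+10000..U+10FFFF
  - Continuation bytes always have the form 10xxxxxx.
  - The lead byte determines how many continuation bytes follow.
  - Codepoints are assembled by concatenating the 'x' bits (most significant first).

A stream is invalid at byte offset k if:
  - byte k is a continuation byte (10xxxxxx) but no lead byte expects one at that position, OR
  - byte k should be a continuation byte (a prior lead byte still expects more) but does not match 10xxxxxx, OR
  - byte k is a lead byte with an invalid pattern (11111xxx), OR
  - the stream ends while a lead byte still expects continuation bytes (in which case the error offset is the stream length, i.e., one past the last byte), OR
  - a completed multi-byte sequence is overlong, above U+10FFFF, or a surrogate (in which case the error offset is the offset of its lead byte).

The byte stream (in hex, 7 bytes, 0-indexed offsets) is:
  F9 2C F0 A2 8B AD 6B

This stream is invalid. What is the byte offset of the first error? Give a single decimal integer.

Byte[0]=F9: INVALID lead byte (not 0xxx/110x/1110/11110)

Answer: 0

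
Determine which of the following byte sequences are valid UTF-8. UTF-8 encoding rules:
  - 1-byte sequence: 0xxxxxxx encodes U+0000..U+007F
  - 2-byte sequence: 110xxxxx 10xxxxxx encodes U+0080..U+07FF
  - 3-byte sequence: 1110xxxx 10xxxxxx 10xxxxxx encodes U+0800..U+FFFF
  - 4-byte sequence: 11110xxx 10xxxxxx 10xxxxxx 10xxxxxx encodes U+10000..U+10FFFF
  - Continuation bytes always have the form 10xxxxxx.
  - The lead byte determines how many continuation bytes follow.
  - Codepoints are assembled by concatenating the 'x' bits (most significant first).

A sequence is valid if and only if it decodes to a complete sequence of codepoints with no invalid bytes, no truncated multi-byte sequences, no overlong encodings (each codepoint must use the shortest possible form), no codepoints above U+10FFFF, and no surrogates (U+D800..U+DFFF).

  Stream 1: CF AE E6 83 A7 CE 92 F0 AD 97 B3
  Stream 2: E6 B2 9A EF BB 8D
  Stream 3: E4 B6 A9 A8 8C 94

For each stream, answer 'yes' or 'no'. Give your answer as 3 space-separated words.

Answer: yes yes no

Derivation:
Stream 1: decodes cleanly. VALID
Stream 2: decodes cleanly. VALID
Stream 3: error at byte offset 3. INVALID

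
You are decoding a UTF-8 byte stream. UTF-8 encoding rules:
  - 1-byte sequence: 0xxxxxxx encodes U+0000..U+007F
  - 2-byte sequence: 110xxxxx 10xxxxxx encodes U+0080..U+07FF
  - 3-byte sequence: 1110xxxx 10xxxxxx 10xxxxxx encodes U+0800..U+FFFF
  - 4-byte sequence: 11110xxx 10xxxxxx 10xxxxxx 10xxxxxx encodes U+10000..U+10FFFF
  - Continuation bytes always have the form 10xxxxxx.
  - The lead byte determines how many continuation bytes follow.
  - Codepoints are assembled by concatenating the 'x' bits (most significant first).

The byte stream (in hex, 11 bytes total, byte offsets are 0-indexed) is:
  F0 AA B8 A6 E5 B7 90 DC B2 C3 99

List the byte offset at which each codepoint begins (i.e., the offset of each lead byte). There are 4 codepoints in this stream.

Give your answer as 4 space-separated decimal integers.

Answer: 0 4 7 9

Derivation:
Byte[0]=F0: 4-byte lead, need 3 cont bytes. acc=0x0
Byte[1]=AA: continuation. acc=(acc<<6)|0x2A=0x2A
Byte[2]=B8: continuation. acc=(acc<<6)|0x38=0xAB8
Byte[3]=A6: continuation. acc=(acc<<6)|0x26=0x2AE26
Completed: cp=U+2AE26 (starts at byte 0)
Byte[4]=E5: 3-byte lead, need 2 cont bytes. acc=0x5
Byte[5]=B7: continuation. acc=(acc<<6)|0x37=0x177
Byte[6]=90: continuation. acc=(acc<<6)|0x10=0x5DD0
Completed: cp=U+5DD0 (starts at byte 4)
Byte[7]=DC: 2-byte lead, need 1 cont bytes. acc=0x1C
Byte[8]=B2: continuation. acc=(acc<<6)|0x32=0x732
Completed: cp=U+0732 (starts at byte 7)
Byte[9]=C3: 2-byte lead, need 1 cont bytes. acc=0x3
Byte[10]=99: continuation. acc=(acc<<6)|0x19=0xD9
Completed: cp=U+00D9 (starts at byte 9)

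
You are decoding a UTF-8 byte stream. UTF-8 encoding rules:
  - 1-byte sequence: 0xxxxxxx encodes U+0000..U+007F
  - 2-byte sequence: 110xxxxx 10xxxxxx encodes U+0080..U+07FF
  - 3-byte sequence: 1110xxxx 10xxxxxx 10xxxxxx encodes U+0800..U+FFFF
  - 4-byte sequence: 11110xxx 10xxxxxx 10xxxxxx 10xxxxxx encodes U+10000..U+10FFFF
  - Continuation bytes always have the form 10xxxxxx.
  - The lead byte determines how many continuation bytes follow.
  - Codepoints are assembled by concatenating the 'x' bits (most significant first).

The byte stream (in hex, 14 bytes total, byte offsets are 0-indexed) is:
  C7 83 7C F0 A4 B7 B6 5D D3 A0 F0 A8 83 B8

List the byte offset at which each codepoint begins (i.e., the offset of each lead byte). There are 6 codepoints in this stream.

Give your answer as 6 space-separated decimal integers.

Byte[0]=C7: 2-byte lead, need 1 cont bytes. acc=0x7
Byte[1]=83: continuation. acc=(acc<<6)|0x03=0x1C3
Completed: cp=U+01C3 (starts at byte 0)
Byte[2]=7C: 1-byte ASCII. cp=U+007C
Byte[3]=F0: 4-byte lead, need 3 cont bytes. acc=0x0
Byte[4]=A4: continuation. acc=(acc<<6)|0x24=0x24
Byte[5]=B7: continuation. acc=(acc<<6)|0x37=0x937
Byte[6]=B6: continuation. acc=(acc<<6)|0x36=0x24DF6
Completed: cp=U+24DF6 (starts at byte 3)
Byte[7]=5D: 1-byte ASCII. cp=U+005D
Byte[8]=D3: 2-byte lead, need 1 cont bytes. acc=0x13
Byte[9]=A0: continuation. acc=(acc<<6)|0x20=0x4E0
Completed: cp=U+04E0 (starts at byte 8)
Byte[10]=F0: 4-byte lead, need 3 cont bytes. acc=0x0
Byte[11]=A8: continuation. acc=(acc<<6)|0x28=0x28
Byte[12]=83: continuation. acc=(acc<<6)|0x03=0xA03
Byte[13]=B8: continuation. acc=(acc<<6)|0x38=0x280F8
Completed: cp=U+280F8 (starts at byte 10)

Answer: 0 2 3 7 8 10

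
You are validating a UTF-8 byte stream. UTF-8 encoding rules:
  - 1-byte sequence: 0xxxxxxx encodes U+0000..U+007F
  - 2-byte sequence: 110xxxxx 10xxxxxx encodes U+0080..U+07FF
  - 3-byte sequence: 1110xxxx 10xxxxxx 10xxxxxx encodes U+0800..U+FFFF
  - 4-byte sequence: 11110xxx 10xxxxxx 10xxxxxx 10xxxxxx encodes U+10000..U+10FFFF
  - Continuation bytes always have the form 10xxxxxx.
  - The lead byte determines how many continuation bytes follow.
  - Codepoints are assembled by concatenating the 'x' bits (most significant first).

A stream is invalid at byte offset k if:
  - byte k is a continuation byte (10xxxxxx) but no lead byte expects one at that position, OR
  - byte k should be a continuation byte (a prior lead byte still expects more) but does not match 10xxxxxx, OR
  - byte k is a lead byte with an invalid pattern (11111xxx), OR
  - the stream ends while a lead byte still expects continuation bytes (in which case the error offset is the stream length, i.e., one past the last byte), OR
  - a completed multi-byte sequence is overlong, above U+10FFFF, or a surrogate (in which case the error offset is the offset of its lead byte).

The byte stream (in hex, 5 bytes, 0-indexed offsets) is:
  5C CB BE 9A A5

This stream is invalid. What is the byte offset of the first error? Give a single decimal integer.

Byte[0]=5C: 1-byte ASCII. cp=U+005C
Byte[1]=CB: 2-byte lead, need 1 cont bytes. acc=0xB
Byte[2]=BE: continuation. acc=(acc<<6)|0x3E=0x2FE
Completed: cp=U+02FE (starts at byte 1)
Byte[3]=9A: INVALID lead byte (not 0xxx/110x/1110/11110)

Answer: 3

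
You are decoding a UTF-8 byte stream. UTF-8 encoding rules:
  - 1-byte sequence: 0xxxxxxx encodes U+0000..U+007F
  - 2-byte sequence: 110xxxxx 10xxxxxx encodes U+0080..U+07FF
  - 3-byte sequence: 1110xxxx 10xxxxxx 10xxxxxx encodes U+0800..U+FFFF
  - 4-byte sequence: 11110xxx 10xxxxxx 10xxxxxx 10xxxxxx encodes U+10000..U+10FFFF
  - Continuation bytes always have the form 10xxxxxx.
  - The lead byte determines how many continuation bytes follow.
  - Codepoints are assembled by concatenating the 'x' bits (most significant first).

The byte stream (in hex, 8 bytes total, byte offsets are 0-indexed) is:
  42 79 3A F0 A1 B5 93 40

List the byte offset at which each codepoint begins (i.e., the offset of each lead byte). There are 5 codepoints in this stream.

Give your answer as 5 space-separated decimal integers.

Answer: 0 1 2 3 7

Derivation:
Byte[0]=42: 1-byte ASCII. cp=U+0042
Byte[1]=79: 1-byte ASCII. cp=U+0079
Byte[2]=3A: 1-byte ASCII. cp=U+003A
Byte[3]=F0: 4-byte lead, need 3 cont bytes. acc=0x0
Byte[4]=A1: continuation. acc=(acc<<6)|0x21=0x21
Byte[5]=B5: continuation. acc=(acc<<6)|0x35=0x875
Byte[6]=93: continuation. acc=(acc<<6)|0x13=0x21D53
Completed: cp=U+21D53 (starts at byte 3)
Byte[7]=40: 1-byte ASCII. cp=U+0040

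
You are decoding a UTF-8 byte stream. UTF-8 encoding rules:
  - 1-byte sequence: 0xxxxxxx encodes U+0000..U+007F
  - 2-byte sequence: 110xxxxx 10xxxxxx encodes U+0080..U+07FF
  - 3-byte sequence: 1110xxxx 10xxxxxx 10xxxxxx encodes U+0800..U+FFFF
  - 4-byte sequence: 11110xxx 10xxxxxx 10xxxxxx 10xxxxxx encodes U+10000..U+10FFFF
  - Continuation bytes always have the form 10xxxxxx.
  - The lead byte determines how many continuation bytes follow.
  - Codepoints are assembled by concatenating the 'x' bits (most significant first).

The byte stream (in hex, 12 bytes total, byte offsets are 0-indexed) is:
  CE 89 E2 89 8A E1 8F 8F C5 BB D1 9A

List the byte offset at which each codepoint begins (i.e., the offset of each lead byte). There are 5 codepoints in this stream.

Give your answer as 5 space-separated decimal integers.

Byte[0]=CE: 2-byte lead, need 1 cont bytes. acc=0xE
Byte[1]=89: continuation. acc=(acc<<6)|0x09=0x389
Completed: cp=U+0389 (starts at byte 0)
Byte[2]=E2: 3-byte lead, need 2 cont bytes. acc=0x2
Byte[3]=89: continuation. acc=(acc<<6)|0x09=0x89
Byte[4]=8A: continuation. acc=(acc<<6)|0x0A=0x224A
Completed: cp=U+224A (starts at byte 2)
Byte[5]=E1: 3-byte lead, need 2 cont bytes. acc=0x1
Byte[6]=8F: continuation. acc=(acc<<6)|0x0F=0x4F
Byte[7]=8F: continuation. acc=(acc<<6)|0x0F=0x13CF
Completed: cp=U+13CF (starts at byte 5)
Byte[8]=C5: 2-byte lead, need 1 cont bytes. acc=0x5
Byte[9]=BB: continuation. acc=(acc<<6)|0x3B=0x17B
Completed: cp=U+017B (starts at byte 8)
Byte[10]=D1: 2-byte lead, need 1 cont bytes. acc=0x11
Byte[11]=9A: continuation. acc=(acc<<6)|0x1A=0x45A
Completed: cp=U+045A (starts at byte 10)

Answer: 0 2 5 8 10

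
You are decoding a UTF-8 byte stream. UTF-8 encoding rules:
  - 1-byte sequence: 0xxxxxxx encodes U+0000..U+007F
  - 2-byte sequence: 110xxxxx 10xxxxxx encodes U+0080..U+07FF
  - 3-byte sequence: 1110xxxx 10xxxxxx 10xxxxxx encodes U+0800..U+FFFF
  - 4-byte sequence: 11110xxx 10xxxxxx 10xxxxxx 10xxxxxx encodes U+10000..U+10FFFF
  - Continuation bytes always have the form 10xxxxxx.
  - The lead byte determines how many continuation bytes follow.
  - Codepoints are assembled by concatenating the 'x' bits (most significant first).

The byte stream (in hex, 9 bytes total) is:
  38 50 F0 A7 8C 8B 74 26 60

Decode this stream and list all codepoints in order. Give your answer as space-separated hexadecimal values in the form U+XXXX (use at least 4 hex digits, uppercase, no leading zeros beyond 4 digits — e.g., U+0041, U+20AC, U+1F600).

Answer: U+0038 U+0050 U+2730B U+0074 U+0026 U+0060

Derivation:
Byte[0]=38: 1-byte ASCII. cp=U+0038
Byte[1]=50: 1-byte ASCII. cp=U+0050
Byte[2]=F0: 4-byte lead, need 3 cont bytes. acc=0x0
Byte[3]=A7: continuation. acc=(acc<<6)|0x27=0x27
Byte[4]=8C: continuation. acc=(acc<<6)|0x0C=0x9CC
Byte[5]=8B: continuation. acc=(acc<<6)|0x0B=0x2730B
Completed: cp=U+2730B (starts at byte 2)
Byte[6]=74: 1-byte ASCII. cp=U+0074
Byte[7]=26: 1-byte ASCII. cp=U+0026
Byte[8]=60: 1-byte ASCII. cp=U+0060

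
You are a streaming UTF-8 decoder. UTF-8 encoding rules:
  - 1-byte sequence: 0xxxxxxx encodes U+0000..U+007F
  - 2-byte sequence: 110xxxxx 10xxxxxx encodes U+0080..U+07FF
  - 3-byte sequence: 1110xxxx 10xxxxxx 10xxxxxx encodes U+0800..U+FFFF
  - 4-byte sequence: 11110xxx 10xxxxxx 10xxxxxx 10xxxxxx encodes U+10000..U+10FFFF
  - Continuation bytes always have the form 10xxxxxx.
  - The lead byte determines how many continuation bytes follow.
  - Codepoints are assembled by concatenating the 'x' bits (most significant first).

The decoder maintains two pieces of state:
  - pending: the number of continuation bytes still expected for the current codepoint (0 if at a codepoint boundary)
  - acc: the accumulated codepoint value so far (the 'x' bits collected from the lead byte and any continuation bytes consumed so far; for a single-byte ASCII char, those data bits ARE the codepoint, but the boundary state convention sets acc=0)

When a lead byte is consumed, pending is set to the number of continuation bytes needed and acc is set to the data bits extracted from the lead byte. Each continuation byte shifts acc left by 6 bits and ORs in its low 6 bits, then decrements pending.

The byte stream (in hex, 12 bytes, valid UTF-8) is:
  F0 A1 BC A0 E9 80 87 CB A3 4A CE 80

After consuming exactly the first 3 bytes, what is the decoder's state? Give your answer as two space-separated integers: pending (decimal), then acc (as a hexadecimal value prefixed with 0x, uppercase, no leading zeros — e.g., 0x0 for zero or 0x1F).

Answer: 1 0x87C

Derivation:
Byte[0]=F0: 4-byte lead. pending=3, acc=0x0
Byte[1]=A1: continuation. acc=(acc<<6)|0x21=0x21, pending=2
Byte[2]=BC: continuation. acc=(acc<<6)|0x3C=0x87C, pending=1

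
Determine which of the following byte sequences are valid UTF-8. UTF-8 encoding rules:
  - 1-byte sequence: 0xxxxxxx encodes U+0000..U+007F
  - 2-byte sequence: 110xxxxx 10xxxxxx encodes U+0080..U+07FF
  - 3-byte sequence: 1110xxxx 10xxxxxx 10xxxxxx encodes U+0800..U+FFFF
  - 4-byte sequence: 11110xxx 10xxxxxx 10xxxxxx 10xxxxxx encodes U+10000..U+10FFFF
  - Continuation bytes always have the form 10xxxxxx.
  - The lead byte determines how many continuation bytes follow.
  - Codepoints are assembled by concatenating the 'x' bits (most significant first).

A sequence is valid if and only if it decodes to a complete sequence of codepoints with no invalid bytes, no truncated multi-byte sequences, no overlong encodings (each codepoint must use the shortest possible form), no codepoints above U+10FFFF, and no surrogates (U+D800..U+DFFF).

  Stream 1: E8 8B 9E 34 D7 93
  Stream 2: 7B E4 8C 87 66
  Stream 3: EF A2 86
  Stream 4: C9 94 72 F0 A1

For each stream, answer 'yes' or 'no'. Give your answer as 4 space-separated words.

Stream 1: decodes cleanly. VALID
Stream 2: decodes cleanly. VALID
Stream 3: decodes cleanly. VALID
Stream 4: error at byte offset 5. INVALID

Answer: yes yes yes no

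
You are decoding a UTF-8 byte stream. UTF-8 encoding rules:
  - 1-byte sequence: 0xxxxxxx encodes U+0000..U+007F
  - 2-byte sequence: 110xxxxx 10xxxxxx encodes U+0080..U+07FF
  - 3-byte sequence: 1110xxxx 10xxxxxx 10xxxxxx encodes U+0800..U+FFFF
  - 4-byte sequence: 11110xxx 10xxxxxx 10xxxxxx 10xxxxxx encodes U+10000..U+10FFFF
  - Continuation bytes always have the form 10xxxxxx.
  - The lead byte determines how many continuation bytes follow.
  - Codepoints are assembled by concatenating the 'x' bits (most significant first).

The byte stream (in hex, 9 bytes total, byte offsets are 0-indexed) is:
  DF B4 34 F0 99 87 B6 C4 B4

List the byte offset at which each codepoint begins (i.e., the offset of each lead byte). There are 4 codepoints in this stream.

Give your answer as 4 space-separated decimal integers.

Answer: 0 2 3 7

Derivation:
Byte[0]=DF: 2-byte lead, need 1 cont bytes. acc=0x1F
Byte[1]=B4: continuation. acc=(acc<<6)|0x34=0x7F4
Completed: cp=U+07F4 (starts at byte 0)
Byte[2]=34: 1-byte ASCII. cp=U+0034
Byte[3]=F0: 4-byte lead, need 3 cont bytes. acc=0x0
Byte[4]=99: continuation. acc=(acc<<6)|0x19=0x19
Byte[5]=87: continuation. acc=(acc<<6)|0x07=0x647
Byte[6]=B6: continuation. acc=(acc<<6)|0x36=0x191F6
Completed: cp=U+191F6 (starts at byte 3)
Byte[7]=C4: 2-byte lead, need 1 cont bytes. acc=0x4
Byte[8]=B4: continuation. acc=(acc<<6)|0x34=0x134
Completed: cp=U+0134 (starts at byte 7)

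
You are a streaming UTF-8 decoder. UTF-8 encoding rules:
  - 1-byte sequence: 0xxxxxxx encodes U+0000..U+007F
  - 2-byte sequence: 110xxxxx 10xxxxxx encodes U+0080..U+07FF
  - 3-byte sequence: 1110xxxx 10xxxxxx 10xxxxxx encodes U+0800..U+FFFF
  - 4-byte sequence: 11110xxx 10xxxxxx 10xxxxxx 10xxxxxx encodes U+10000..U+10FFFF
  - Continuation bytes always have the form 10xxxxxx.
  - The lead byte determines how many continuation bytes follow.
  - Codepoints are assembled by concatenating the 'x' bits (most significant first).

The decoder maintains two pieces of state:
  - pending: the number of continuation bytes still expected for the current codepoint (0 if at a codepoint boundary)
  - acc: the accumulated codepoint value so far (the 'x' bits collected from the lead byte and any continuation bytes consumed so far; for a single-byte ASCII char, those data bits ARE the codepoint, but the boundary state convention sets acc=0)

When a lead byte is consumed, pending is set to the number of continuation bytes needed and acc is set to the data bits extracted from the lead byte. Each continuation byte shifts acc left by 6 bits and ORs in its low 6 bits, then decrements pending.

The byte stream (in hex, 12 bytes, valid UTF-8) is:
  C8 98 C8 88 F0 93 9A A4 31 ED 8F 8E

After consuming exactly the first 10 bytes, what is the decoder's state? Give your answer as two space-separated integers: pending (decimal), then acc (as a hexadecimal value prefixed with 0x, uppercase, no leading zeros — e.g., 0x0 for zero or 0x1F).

Answer: 2 0xD

Derivation:
Byte[0]=C8: 2-byte lead. pending=1, acc=0x8
Byte[1]=98: continuation. acc=(acc<<6)|0x18=0x218, pending=0
Byte[2]=C8: 2-byte lead. pending=1, acc=0x8
Byte[3]=88: continuation. acc=(acc<<6)|0x08=0x208, pending=0
Byte[4]=F0: 4-byte lead. pending=3, acc=0x0
Byte[5]=93: continuation. acc=(acc<<6)|0x13=0x13, pending=2
Byte[6]=9A: continuation. acc=(acc<<6)|0x1A=0x4DA, pending=1
Byte[7]=A4: continuation. acc=(acc<<6)|0x24=0x136A4, pending=0
Byte[8]=31: 1-byte. pending=0, acc=0x0
Byte[9]=ED: 3-byte lead. pending=2, acc=0xD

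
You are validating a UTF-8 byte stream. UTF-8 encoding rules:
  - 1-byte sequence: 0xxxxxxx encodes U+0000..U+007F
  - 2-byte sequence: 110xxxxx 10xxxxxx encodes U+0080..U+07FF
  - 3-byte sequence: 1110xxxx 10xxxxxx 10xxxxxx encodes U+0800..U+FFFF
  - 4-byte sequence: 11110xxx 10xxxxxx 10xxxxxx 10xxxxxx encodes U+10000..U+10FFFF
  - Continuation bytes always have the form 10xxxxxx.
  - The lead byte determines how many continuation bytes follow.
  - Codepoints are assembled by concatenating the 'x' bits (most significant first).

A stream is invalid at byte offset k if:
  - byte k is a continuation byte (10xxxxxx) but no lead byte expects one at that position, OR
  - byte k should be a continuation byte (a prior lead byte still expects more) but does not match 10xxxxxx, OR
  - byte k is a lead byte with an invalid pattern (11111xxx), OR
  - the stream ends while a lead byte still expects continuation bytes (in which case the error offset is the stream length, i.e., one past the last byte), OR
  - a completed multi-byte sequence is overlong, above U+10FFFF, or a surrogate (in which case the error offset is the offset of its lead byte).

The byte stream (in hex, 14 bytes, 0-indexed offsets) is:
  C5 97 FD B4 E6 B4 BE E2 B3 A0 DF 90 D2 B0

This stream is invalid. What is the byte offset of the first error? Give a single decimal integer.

Byte[0]=C5: 2-byte lead, need 1 cont bytes. acc=0x5
Byte[1]=97: continuation. acc=(acc<<6)|0x17=0x157
Completed: cp=U+0157 (starts at byte 0)
Byte[2]=FD: INVALID lead byte (not 0xxx/110x/1110/11110)

Answer: 2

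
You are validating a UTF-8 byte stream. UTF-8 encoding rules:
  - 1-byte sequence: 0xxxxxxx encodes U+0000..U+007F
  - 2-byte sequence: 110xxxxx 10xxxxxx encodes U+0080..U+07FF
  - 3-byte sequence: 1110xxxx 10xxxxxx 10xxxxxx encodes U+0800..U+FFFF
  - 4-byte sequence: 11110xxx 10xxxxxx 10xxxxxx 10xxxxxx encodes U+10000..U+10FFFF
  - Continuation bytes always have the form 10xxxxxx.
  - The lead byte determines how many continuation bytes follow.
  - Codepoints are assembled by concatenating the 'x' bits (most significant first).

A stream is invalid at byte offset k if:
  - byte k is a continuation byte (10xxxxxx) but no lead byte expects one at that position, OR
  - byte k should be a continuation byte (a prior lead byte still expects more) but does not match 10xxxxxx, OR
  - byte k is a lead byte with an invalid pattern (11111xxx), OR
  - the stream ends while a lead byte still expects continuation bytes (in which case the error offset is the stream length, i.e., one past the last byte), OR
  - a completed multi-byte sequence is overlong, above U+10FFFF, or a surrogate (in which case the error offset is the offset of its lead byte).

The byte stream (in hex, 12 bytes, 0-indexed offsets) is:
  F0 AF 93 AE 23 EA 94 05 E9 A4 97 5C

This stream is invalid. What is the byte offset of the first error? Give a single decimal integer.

Answer: 7

Derivation:
Byte[0]=F0: 4-byte lead, need 3 cont bytes. acc=0x0
Byte[1]=AF: continuation. acc=(acc<<6)|0x2F=0x2F
Byte[2]=93: continuation. acc=(acc<<6)|0x13=0xBD3
Byte[3]=AE: continuation. acc=(acc<<6)|0x2E=0x2F4EE
Completed: cp=U+2F4EE (starts at byte 0)
Byte[4]=23: 1-byte ASCII. cp=U+0023
Byte[5]=EA: 3-byte lead, need 2 cont bytes. acc=0xA
Byte[6]=94: continuation. acc=(acc<<6)|0x14=0x294
Byte[7]=05: expected 10xxxxxx continuation. INVALID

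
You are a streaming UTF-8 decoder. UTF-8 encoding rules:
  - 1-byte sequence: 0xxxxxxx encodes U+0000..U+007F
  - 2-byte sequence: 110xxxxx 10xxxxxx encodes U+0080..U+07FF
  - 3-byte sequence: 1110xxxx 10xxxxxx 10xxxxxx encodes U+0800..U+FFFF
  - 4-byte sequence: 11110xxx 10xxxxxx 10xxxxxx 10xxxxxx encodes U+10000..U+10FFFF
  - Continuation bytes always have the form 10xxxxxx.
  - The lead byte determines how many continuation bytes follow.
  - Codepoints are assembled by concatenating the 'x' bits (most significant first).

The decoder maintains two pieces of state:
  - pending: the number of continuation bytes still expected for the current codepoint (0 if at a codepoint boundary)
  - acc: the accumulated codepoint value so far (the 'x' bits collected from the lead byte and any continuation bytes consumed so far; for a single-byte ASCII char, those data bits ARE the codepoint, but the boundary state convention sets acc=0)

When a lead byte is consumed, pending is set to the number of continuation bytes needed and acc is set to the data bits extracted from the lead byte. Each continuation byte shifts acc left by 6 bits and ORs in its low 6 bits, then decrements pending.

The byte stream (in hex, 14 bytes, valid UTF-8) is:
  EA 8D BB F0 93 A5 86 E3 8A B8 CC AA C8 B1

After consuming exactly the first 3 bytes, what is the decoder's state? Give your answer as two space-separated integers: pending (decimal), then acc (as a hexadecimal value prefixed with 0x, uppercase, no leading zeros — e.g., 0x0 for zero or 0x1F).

Answer: 0 0xA37B

Derivation:
Byte[0]=EA: 3-byte lead. pending=2, acc=0xA
Byte[1]=8D: continuation. acc=(acc<<6)|0x0D=0x28D, pending=1
Byte[2]=BB: continuation. acc=(acc<<6)|0x3B=0xA37B, pending=0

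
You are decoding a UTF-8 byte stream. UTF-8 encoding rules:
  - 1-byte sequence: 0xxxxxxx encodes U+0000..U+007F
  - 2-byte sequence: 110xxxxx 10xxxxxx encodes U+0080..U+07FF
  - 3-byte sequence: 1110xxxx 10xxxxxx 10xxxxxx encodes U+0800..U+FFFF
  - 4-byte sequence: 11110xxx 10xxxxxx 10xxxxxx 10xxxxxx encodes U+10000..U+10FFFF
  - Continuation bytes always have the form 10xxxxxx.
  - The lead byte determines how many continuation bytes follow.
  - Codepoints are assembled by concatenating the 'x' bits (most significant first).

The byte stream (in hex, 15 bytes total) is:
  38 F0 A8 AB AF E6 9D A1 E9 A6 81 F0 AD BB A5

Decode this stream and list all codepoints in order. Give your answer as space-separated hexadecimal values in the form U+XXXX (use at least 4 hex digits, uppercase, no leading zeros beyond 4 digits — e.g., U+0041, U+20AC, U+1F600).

Byte[0]=38: 1-byte ASCII. cp=U+0038
Byte[1]=F0: 4-byte lead, need 3 cont bytes. acc=0x0
Byte[2]=A8: continuation. acc=(acc<<6)|0x28=0x28
Byte[3]=AB: continuation. acc=(acc<<6)|0x2B=0xA2B
Byte[4]=AF: continuation. acc=(acc<<6)|0x2F=0x28AEF
Completed: cp=U+28AEF (starts at byte 1)
Byte[5]=E6: 3-byte lead, need 2 cont bytes. acc=0x6
Byte[6]=9D: continuation. acc=(acc<<6)|0x1D=0x19D
Byte[7]=A1: continuation. acc=(acc<<6)|0x21=0x6761
Completed: cp=U+6761 (starts at byte 5)
Byte[8]=E9: 3-byte lead, need 2 cont bytes. acc=0x9
Byte[9]=A6: continuation. acc=(acc<<6)|0x26=0x266
Byte[10]=81: continuation. acc=(acc<<6)|0x01=0x9981
Completed: cp=U+9981 (starts at byte 8)
Byte[11]=F0: 4-byte lead, need 3 cont bytes. acc=0x0
Byte[12]=AD: continuation. acc=(acc<<6)|0x2D=0x2D
Byte[13]=BB: continuation. acc=(acc<<6)|0x3B=0xB7B
Byte[14]=A5: continuation. acc=(acc<<6)|0x25=0x2DEE5
Completed: cp=U+2DEE5 (starts at byte 11)

Answer: U+0038 U+28AEF U+6761 U+9981 U+2DEE5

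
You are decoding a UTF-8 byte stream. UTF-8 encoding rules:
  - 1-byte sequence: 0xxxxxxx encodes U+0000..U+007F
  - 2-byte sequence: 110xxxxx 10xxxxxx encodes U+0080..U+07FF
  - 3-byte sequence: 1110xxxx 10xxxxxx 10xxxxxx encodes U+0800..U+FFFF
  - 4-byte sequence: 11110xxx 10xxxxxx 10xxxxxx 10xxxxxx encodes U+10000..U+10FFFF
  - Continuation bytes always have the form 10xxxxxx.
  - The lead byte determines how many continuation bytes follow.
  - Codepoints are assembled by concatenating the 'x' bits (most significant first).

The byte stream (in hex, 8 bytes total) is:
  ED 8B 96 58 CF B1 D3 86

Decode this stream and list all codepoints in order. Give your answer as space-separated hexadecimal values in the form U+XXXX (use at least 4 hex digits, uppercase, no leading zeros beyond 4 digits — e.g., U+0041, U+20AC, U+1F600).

Byte[0]=ED: 3-byte lead, need 2 cont bytes. acc=0xD
Byte[1]=8B: continuation. acc=(acc<<6)|0x0B=0x34B
Byte[2]=96: continuation. acc=(acc<<6)|0x16=0xD2D6
Completed: cp=U+D2D6 (starts at byte 0)
Byte[3]=58: 1-byte ASCII. cp=U+0058
Byte[4]=CF: 2-byte lead, need 1 cont bytes. acc=0xF
Byte[5]=B1: continuation. acc=(acc<<6)|0x31=0x3F1
Completed: cp=U+03F1 (starts at byte 4)
Byte[6]=D3: 2-byte lead, need 1 cont bytes. acc=0x13
Byte[7]=86: continuation. acc=(acc<<6)|0x06=0x4C6
Completed: cp=U+04C6 (starts at byte 6)

Answer: U+D2D6 U+0058 U+03F1 U+04C6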